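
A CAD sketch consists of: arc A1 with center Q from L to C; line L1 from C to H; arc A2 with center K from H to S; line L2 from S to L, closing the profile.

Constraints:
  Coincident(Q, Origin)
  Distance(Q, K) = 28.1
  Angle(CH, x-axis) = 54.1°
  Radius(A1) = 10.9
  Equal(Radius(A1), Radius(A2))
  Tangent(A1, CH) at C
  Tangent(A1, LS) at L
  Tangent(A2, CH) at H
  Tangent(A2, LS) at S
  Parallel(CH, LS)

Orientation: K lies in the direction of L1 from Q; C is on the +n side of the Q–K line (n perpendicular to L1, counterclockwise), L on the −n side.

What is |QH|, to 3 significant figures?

30.1

The slot axis is L1's direction at 54.1°, so u = (cos 54.1°, sin 54.1°) = (0.586, 0.810) and n = (−sin 54.1°, cos 54.1°) = (-0.810, 0.586). Q is at the origin and K lies 28.1 along u from Q, so K = 28.1·u = (16.5, 22.8). Tangency of A1 to both parallel lines with radius 10.9 puts C and L at Q ± 10.9·n: C = (-8.83, 6.39), L = (8.83, -6.39). Equal radii place H and S the same way about K: H = K + 10.9·n = (7.65, 29.2), S = K − 10.9·n = (25.3, 16.4). Then |QH| = |H − Q| = 30.1.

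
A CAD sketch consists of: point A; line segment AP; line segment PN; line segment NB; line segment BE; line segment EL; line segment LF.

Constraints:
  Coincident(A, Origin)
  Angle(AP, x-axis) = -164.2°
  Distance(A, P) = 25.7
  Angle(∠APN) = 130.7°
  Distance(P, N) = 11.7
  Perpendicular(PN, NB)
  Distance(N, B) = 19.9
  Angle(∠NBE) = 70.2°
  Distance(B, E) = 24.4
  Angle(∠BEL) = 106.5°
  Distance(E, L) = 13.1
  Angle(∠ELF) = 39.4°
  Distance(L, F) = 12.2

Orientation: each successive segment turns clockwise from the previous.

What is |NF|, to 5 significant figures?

17.212

A is at the origin; AP runs at -164.2° with length 25.7, so P = (-24.729, -6.9976). ∠APN = 130.7° gives PN at 146.50° from the x-axis; with |PN| = 11.7, N = (-34.485, -0.53994). PN is perpendicular to NB, so NB runs at 56.500°; with |NB| = 19.9, B = (-23.502, 16.054). ∠NBE = 70.2° gives BE at -53.300° from the x-axis; with |BE| = 24.4, E = (-8.9199, -3.5089). ∠BEL = 106.5° gives EL at -126.80° from the x-axis; with |EL| = 13.1, L = (-16.767, -13.999). ∠ELF = 39.4° gives LF at 92.600° from the x-axis; with |LF| = 12.2, F = (-17.321, -1.8111). Then |NF| = |F − N| = 17.212.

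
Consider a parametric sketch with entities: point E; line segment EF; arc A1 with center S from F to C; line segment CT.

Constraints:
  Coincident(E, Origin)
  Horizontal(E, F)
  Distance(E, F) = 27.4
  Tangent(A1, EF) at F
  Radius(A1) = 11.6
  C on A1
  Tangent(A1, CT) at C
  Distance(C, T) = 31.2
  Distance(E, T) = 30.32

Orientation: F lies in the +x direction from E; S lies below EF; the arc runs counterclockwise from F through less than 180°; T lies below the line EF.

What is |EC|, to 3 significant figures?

18.6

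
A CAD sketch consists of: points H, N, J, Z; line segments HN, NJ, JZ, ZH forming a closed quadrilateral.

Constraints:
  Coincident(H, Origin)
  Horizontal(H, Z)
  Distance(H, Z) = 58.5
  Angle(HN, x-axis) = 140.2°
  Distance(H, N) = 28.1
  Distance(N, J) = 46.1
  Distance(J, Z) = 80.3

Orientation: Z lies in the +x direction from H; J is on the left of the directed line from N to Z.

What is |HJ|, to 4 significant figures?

57.44

H is at the origin; HZ is horizontal with |HZ| = 58.5 and Z in +x, so Z = (58.5, 0). HN runs at 140.2° with |HN| = 28.1, so N = (-21.59, 17.99). J is determined by |NJ| = 46.1 and |JZ| = 80.3 together: it lies at the intersection of circle(N, 46.1) and circle(Z, 80.3). With |NZ| = 82.08, the foot of the radical line on NZ is 14.71 from N and the perpendicular offset is √(46.1² − 14.71²) = 43.69. Taking the left-of-NZ solution: J = (2.337, 57.39).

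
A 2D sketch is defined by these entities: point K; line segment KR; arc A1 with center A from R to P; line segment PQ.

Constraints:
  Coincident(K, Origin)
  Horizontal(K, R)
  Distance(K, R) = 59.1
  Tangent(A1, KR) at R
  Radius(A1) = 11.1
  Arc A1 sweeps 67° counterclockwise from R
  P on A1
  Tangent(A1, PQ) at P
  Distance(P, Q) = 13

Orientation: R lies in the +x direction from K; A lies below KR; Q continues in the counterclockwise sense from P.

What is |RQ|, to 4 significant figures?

24.18

On A1, R sits at bearing 90° from A; a 67° counterclockwise sweep puts P at bearing 157°, so P = A + 11.1·(cos 157°, sin 157°) = (48.88, -6.763). Tangency of A1 to PQ means the radius AP is perpendicular to PQ, so PQ runs along (−sin 157°, cos 157°); with |PQ| = 13.0, Q = (43.80, -18.73). Then |RQ| = |Q − R| = 24.18.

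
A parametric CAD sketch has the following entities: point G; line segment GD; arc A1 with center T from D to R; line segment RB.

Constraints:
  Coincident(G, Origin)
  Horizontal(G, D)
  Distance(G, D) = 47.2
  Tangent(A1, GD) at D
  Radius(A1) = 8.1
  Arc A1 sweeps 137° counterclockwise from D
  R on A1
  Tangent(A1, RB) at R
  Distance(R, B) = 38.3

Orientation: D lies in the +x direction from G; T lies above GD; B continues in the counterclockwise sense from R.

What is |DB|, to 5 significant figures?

46.013

G is at the origin; G and D share the same y with |GD| = 47.2 and D on the +x side, so D = (47.200, 0.0000). A1 meets GD tangentially, so TD is at right angles to GD, so T = D + (0, 8.1) = (47.200, 8.1000). On A1, D sits at bearing -90° from T; a 137° counterclockwise sweep puts R at bearing 47°, so R = T + 8.1·(cos 47°, sin 47°) = (52.724, 14.024). The tangent condition forces TR to be normal to RB, so RB runs along (−sin 47°, cos 47°); with |RB| = 38.3, B = (24.713, 40.145). Then |DB| = |B − D| = 46.013.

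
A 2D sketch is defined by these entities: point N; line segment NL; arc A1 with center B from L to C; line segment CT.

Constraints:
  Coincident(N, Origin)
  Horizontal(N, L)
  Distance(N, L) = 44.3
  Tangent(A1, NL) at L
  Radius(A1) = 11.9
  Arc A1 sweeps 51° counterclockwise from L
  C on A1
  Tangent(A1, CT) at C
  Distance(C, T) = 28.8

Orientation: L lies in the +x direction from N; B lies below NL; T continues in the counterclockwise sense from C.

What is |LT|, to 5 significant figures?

38.303

On A1, L sits at bearing 90° from B; a 51° counterclockwise sweep puts C at bearing 141°, so C = B + 11.9·(cos 141°, sin 141°) = (35.052, -4.4111). The tangent condition forces BC to be normal to CT, so CT runs along (−sin 141°, cos 141°); with |CT| = 28.8, T = (16.928, -26.793). Then |LT| = |T − L| = 38.303.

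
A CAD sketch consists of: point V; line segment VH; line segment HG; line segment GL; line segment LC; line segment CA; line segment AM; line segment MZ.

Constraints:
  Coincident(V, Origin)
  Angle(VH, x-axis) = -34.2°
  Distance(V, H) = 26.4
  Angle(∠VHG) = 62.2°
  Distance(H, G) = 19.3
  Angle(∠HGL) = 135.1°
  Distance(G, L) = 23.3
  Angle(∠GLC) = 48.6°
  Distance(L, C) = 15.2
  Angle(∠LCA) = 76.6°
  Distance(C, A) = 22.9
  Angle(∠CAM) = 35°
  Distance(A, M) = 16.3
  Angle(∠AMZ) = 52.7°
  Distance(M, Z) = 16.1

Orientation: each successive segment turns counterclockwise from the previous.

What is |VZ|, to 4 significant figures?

17.44

V is at the origin; VH runs at -34.2° with length 26.4, so H = (21.83, -14.84). ∠VHG = 62.2° gives HG at 83.60° from the x-axis; with |HG| = 19.3, G = (23.99, 4.341). ∠HGL = 135.1° gives GL at 128.5° from the x-axis; with |GL| = 23.3, L = (9.482, 22.58). ∠GLC = 48.6° gives LC at -100.1° from the x-axis; with |LC| = 15.2, C = (6.816, 7.611). ∠LCA = 76.6° gives CA at 3.300° from the x-axis; with |CA| = 22.9, A = (29.68, 8.929). ∠CAM = 35.0° gives AM at 148.3° from the x-axis; with |AM| = 16.3, M = (15.81, 17.49). ∠AMZ = 52.7° gives MZ at -84.40° from the x-axis; with |MZ| = 16.1, Z = (17.38, 1.471). Then |VZ| = |Z − V| = 17.44.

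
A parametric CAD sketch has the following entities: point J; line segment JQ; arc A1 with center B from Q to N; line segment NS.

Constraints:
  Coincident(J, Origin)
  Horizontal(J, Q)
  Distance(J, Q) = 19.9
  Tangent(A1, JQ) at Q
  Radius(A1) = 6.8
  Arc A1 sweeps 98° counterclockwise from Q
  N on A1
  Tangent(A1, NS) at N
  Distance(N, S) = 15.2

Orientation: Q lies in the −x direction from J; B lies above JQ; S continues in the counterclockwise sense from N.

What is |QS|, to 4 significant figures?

23.26

J is at the origin; J and Q share the same y with |JQ| = 19.9 and Q on the −x side, so Q = (-19.90, 0.000). Tangency of A1 to JQ means the radius BQ is perpendicular to JQ, so B = Q + (0, 6.8) = (-19.90, 6.800). On A1, Q sits at bearing -90° from B; a 98° counterclockwise sweep puts N at bearing 8°, so N = B + 6.8·(cos 8°, sin 8°) = (-13.17, 7.746). Since A1 is tangent to NS there, BN ⟂ NS, so NS runs along (−sin 8°, cos 8°); with |NS| = 15.2, S = (-15.28, 22.80). Then |QS| = |S − Q| = 23.26.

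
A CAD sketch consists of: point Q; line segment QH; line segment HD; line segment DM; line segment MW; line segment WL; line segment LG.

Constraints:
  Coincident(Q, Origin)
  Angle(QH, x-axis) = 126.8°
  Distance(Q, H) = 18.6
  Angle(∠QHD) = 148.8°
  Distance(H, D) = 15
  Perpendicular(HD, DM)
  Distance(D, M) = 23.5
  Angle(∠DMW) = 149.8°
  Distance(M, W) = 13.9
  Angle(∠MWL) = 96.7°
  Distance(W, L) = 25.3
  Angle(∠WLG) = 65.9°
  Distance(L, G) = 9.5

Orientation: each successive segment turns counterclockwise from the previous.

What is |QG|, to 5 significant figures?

12.159

∠MWL = 96.7° gives WL at 1.5000° from the x-axis; with |WL| = 25.3, L = (-6.5790, -14.372). ∠WLG = 65.9° gives LG at 115.60° from the x-axis; with |LG| = 9.5, G = (-10.684, -5.8043). Then |QG| = |G − Q| = 12.159.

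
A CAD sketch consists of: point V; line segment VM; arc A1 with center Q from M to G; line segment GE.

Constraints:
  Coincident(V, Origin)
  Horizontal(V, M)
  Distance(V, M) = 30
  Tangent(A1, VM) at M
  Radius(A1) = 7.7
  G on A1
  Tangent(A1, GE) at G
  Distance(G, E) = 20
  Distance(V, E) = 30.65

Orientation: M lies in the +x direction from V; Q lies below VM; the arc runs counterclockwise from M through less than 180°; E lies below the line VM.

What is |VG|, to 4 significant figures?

23.27

Checks: |QG| = 7.700 ✓; ∠(QG, GE) = 90.00° ✓; |GE| = 20.00 ✓; |VE| = 30.65 ✓.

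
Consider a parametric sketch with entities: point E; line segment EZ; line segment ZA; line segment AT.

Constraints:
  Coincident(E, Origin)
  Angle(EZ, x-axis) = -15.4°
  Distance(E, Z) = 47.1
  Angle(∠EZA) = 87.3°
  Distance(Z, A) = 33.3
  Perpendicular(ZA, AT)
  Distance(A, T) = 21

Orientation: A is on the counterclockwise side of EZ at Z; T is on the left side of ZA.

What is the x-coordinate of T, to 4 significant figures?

32.24

E is at the origin; EZ runs at -15.4° with length 47.1, so Z = 47.1·(cos -15.4°, sin -15.4°) = (45.41, -12.51). ∠EZA = 87.3°, so ZA runs at -15.4° + (180° − 87.3°) = 77.30° from the x-axis; with |ZA| = 33.3, A = Z + 33.3·(cos 77.30°, sin 77.30°) = (52.73, 19.98). ZA is perpendicular to AT; with |AT| = 21.0 on the left of ZA, T = A + 21.0·(-0.9755, 0.2198) = (32.24, 24.59). So T.x = 32.24.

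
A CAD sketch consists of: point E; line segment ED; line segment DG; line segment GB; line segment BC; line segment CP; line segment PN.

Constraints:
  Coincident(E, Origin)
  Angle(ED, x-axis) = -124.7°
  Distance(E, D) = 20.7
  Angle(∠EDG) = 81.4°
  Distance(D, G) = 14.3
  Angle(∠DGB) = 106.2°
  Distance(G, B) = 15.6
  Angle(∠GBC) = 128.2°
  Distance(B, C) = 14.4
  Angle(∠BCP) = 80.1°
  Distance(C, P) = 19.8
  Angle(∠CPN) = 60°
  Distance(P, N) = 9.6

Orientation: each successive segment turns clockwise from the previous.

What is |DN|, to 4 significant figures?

11.65

E is at the origin; ED runs at -124.7° with length 20.7, so D = (-11.78, -17.02). ∠EDG = 81.4° gives DG at 136.7° from the x-axis; with |DG| = 14.3, G = (-22.19, -7.211). ∠DGB = 106.2° gives GB at 62.90° from the x-axis; with |GB| = 15.6, B = (-15.08, 6.676). ∠GBC = 128.2° gives BC at 11.10° from the x-axis; with |BC| = 14.4, C = (-0.9541, 9.448). ∠BCP = 80.1° gives CP at -88.80° from the x-axis; with |CP| = 19.8, P = (-0.5395, -10.35). ∠CPN = 60.0° gives PN at 151.2° from the x-axis; with |PN| = 9.6, N = (-8.952, -5.722). Then |DN| = |N − D| = 11.65.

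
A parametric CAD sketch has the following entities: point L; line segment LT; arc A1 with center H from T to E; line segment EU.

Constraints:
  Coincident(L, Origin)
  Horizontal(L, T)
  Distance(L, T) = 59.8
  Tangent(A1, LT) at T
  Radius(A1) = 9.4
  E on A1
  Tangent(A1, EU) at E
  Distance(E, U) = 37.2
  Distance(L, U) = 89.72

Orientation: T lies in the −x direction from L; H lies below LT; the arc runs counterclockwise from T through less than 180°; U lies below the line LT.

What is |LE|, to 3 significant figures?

69.2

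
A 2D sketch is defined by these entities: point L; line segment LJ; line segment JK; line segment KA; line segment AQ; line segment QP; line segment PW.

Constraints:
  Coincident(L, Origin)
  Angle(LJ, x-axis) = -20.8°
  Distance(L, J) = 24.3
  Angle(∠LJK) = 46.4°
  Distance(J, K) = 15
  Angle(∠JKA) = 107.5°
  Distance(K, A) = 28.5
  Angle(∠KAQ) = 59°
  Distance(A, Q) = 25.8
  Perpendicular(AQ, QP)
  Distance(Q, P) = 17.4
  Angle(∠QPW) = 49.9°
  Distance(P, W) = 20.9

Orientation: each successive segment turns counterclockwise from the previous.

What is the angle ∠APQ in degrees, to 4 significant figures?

56.00°

L is at the origin; LJ runs at -20.8° with length 24.3, so J = (22.72, -8.629). ∠LJK = 46.4° gives JK at 112.8° from the x-axis; with |JK| = 15.0, K = (16.90, 5.199). ∠JKA = 107.5° gives KA at -174.7° from the x-axis; with |KA| = 28.5, A = (-11.47, 2.566). ∠KAQ = 59.0° gives AQ at -53.70° from the x-axis; with |AQ| = 25.8, Q = (3.799, -18.23). AQ is perpendicular to QP, so QP runs at 36.30°; with |QP| = 17.4, P = (17.82, -7.926). Then cos ∠APQ = PA·PQ / (|PA||PQ|), giving 56.00°.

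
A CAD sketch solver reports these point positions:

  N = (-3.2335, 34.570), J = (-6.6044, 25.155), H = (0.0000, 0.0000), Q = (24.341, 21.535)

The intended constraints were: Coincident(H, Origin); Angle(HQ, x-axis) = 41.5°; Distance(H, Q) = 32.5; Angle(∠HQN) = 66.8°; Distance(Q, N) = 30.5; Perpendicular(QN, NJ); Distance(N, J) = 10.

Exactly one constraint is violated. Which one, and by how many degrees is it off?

Perpendicular(QN, NJ) — off by 5.60°.

H = (0.00, 0.00) ✓; HQ at 41.50° ✓; |HQ| = 32.50 ✓; ∠HQN = 66.80° ✓; |QN| = 30.50 ✓; ∠(QN, NJ) = 95.60° ✗; |NJ| = 10.00 ✓.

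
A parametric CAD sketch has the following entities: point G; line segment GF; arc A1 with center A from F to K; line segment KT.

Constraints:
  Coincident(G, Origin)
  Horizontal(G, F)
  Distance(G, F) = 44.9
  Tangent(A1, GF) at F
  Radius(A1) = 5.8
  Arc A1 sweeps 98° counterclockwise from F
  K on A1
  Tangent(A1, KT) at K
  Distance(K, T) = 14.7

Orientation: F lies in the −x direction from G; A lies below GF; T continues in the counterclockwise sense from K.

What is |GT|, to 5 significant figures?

53.006

G is at the origin; GF is horizontal with |GF| = 44.9 and F on the −x side, so F = (-44.900, 0.0000). Since A1 is tangent to GF there, AF ⟂ GF, so A = F + (0, -5.8) = (-44.900, -5.8000). On A1, F sits at bearing 90° from A; a 98° counterclockwise sweep puts K at bearing 188°, so K = A + 5.8·(cos 188°, sin 188°) = (-50.644, -6.6072). The tangent condition forces AK to be normal to KT, so KT runs along (−sin 188°, cos 188°); with |KT| = 14.7, T = (-48.598, -21.164). Then |GT| = |T − G| = 53.006.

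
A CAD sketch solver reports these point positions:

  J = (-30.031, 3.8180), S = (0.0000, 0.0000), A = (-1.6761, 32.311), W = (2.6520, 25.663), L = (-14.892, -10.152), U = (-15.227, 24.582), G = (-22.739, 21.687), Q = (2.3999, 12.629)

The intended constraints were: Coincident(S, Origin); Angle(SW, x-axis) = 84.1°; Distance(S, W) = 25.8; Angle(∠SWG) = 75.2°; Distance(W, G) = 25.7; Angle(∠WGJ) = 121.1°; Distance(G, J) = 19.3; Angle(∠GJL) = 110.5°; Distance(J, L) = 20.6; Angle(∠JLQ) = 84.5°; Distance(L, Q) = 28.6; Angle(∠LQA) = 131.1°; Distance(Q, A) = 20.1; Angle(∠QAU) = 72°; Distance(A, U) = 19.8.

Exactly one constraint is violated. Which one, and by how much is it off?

Distance(A, U) = 19.8 — off by 4.20.

S = (0.00, 0.00) ✓; SW at 84.10° ✓; |SW| = 25.80 ✓; ∠SWG = 75.20° ✓; |WG| = 25.70 ✓; ∠WGJ = 121.1° ✓; |GJ| = 19.30 ✓; ∠GJL = 110.5° ✓; |JL| = 20.60 ✓; ∠JLQ = 84.50° ✓; |LQ| = 28.60 ✓; ∠LQA = 131.1° ✓; |QA| = 20.10 ✓; ∠QAU = 72.00° ✓; |AU| = 15.60 ✗.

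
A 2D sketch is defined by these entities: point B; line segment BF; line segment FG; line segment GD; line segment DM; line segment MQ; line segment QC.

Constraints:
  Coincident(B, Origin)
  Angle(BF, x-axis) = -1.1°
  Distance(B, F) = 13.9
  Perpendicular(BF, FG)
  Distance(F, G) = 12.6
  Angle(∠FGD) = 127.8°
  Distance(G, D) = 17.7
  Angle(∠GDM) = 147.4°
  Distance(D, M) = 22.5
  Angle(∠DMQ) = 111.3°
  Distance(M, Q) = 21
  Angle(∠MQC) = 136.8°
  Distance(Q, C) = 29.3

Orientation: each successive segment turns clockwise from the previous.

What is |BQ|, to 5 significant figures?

32.559

B is at the origin; BF runs at -1.1° with length 13.9, so F = (13.897, -0.26684). The perpendicularity gives FG at right angles to BF, so FG runs at -91.100°; with |FG| = 12.6, G = (13.656, -12.865). ∠FGD = 127.8° gives GD at -143.30° from the x-axis; with |GD| = 17.7, D = (-0.53588, -23.442). ∠GDM = 147.4° gives DM at -175.90° from the x-axis; with |DM| = 22.5, M = (-22.978, -25.051). ∠DMQ = 111.3° gives MQ at 115.40° from the x-axis; with |MQ| = 21.0, Q = (-31.986, -6.0811). Then |BQ| = |Q − B| = 32.559.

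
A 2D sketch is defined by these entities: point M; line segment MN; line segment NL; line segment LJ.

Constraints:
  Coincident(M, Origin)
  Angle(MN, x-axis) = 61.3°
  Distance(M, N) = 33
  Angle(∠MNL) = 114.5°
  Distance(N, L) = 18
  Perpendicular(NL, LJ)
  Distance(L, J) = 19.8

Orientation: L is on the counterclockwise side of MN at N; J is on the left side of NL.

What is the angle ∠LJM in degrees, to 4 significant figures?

107.9°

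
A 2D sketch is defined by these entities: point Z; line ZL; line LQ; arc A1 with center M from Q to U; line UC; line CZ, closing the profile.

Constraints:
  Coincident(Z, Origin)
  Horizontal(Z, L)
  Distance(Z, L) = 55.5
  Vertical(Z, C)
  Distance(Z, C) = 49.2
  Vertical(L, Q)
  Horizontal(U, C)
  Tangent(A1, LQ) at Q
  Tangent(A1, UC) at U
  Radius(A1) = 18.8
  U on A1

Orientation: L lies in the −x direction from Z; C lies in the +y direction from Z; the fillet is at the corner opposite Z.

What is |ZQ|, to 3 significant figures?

63.3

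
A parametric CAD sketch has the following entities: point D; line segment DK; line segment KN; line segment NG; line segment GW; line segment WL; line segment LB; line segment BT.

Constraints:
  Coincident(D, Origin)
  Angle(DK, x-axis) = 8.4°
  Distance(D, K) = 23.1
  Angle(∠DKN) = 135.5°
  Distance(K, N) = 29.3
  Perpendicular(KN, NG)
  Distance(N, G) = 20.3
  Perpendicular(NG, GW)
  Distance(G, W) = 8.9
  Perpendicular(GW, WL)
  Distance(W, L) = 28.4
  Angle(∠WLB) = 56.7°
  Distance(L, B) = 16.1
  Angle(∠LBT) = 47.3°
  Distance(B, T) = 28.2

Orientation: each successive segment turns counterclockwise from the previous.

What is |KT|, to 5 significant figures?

9.9674

D is at the origin; DK runs at 8.4° with length 23.1, so K = (22.852, 3.3745). ∠DKN = 135.5° gives KN at 52.900° from the x-axis; with |KN| = 29.3, N = (40.526, 26.744). KN is perpendicular to NG, so NG runs at 142.90°; with |NG| = 20.3, G = (24.335, 38.989). The perpendicularity gives GW at right angles to NG, so GW runs at -127.10°; with |GW| = 8.9, W = (18.967, 31.890). GW ⟂ WL, so WL runs at -37.100°; with |WL| = 28.4, L = (41.618, 14.759). ∠WLB = 56.7° gives LB at 86.200° from the x-axis; with |LB| = 16.1, B = (42.685, 30.824). ∠LBT = 47.3° gives BT at -141.10° from the x-axis; with |BT| = 28.2, T = (20.739, 13.115). Then |KT| = |T − K| = 9.9674.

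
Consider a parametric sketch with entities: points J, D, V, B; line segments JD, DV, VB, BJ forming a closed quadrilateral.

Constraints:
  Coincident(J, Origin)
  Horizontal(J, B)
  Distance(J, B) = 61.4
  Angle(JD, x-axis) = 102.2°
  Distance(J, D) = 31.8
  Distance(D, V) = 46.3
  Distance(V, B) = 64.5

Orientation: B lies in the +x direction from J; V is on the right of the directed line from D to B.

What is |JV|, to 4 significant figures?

14.97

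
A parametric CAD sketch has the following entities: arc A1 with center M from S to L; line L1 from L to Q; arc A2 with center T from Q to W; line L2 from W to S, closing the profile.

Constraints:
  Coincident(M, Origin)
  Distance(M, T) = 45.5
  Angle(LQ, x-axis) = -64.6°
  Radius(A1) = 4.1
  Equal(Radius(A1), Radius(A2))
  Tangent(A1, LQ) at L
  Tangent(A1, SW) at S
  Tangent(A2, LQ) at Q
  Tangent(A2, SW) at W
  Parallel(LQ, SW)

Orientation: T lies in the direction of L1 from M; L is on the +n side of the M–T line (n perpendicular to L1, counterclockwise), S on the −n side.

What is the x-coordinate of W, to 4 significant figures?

15.81

The slot axis is L1's direction at -64.6°, so u = (cos -64.6°, sin -64.6°) = (0.4289, -0.9033) and n = (−sin -64.6°, cos -64.6°) = (0.9033, 0.4289). M is at the origin and T lies 45.5 along u from M, so T = 45.5·u = (19.52, -41.10). Tangency of A1 to both parallel lines with radius 4.1 puts L and S at M ± 4.1·n: L = (3.704, 1.759), S = (-3.704, -1.759). Equal radii place Q and W the same way about T: Q = T + 4.1·n = (23.22, -39.34), W = T − 4.1·n = (15.81, -42.86). So W.x = 15.81.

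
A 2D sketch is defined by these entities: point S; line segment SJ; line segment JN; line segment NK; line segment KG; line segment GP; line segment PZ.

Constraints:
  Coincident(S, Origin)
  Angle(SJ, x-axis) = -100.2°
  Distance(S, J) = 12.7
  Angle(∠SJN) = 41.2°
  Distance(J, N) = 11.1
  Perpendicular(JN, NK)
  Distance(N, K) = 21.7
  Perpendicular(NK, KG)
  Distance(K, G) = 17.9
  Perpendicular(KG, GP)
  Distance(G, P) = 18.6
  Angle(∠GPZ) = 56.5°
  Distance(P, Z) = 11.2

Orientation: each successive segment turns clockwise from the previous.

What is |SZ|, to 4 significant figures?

7.076

S is at the origin; SJ runs at -100.2° with length 12.7, so J = (-2.249, -12.50). ∠SJN = 41.2° gives JN at 121.0° from the x-axis; with |JN| = 11.1, N = (-7.966, -2.985). JN ⟂ NK, so NK runs at 31.00°; with |NK| = 21.7, K = (10.63, 8.192). NK ⟂ KG, so KG runs at -59.00°; with |KG| = 17.9, G = (19.85, -7.152). The perpendicularity gives GP at right angles to KG, so GP runs at -149.0°; with |GP| = 18.6, P = (3.911, -16.73). ∠GPZ = 56.5° gives PZ at 87.50° from the x-axis; with |PZ| = 11.2, Z = (4.399, -5.542). Then |SZ| = |Z − S| = 7.076.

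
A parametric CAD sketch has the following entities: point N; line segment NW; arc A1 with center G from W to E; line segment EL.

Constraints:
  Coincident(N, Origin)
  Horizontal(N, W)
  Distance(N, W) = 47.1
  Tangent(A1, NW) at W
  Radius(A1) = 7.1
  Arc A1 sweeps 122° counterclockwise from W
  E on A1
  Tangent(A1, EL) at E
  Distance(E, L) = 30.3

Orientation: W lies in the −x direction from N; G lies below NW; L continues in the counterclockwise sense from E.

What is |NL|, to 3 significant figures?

52.1

N is at the origin; N and W share the same y with |NW| = 47.1 and W on the −x side, so W = (-47.1, 0.00). Tangency of A1 to NW means the radius GW is perpendicular to NW, so G = W + (0, -7.1) = (-47.1, -7.10). On A1, W sits at bearing 90° from G; a 122° counterclockwise sweep puts E at bearing 212°, so E = G + 7.1·(cos 212°, sin 212°) = (-53.1, -10.9). A1 meets EL tangentially, so GE is at right angles to EL, so EL runs along (−sin 212°, cos 212°); with |EL| = 30.3, L = (-37.1, -36.6). Then |NL| = |L − N| = 52.1.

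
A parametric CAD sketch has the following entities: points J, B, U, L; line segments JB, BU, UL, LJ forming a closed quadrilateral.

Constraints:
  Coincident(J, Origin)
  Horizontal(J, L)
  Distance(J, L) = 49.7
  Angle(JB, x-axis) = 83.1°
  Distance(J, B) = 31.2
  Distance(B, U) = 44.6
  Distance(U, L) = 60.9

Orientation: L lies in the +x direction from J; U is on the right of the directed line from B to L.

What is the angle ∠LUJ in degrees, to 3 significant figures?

37.6°

J is at the origin; J and L share the same y with |JL| = 49.7 and L in +x, so L = (49.7, 0). JB runs at 83.1° with |JB| = 31.2, so B = (3.75, 31.0). U is determined by |BU| = 44.6 and |UL| = 60.9 together: it lies at the intersection of circle(B, 44.6) and circle(L, 60.9). With |BL| = 55.4, the foot of the radical line on BL is 12.2 from B and the perpendicular offset is √(44.6² − 12.2²) = 42.9. Taking the right-of-BL solution: U = (-10.1, -11.4).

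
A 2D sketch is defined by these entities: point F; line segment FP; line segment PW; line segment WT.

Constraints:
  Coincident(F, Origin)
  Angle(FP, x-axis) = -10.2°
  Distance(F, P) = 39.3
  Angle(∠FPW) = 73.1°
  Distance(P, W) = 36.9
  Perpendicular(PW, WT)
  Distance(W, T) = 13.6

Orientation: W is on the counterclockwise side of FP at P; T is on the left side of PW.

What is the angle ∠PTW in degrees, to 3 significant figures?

69.8°

F is at the origin; FP runs at -10.2° with length 39.3, so P = 39.3·(cos -10.2°, sin -10.2°) = (38.7, -6.96). ∠FPW = 73.1°, so PW runs at -10.2° + (180° − 73.1°) = 96.7° from the x-axis; with |PW| = 36.9, W = P + 36.9·(cos 96.7°, sin 96.7°) = (34.4, 29.7). PW is perpendicular to WT; with |WT| = 13.6 on the left of PW, T = W + 13.6·(-0.993, -0.117) = (20.9, 28.1). Then cos ∠PTW = TP·TW / (|TP||TW|), giving 69.8°.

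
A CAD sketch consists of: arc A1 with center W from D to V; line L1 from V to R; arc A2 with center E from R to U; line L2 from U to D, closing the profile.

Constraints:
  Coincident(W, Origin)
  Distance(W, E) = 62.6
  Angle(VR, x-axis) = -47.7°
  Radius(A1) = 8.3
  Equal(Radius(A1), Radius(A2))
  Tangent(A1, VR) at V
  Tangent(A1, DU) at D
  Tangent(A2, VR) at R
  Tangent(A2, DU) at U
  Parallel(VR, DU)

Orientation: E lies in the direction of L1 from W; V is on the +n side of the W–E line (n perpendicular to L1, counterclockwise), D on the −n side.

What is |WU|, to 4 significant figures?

63.15

Tangency of A1 to both parallel lines with radius 8.3 puts V and D at W ± 8.3·n: V = (6.139, 5.586), D = (-6.139, -5.586). Equal radii place R and U the same way about E: R = E + 8.3·n = (48.27, -40.71), U = E − 8.3·n = (35.99, -51.89). Then |WU| = |U − W| = 63.15.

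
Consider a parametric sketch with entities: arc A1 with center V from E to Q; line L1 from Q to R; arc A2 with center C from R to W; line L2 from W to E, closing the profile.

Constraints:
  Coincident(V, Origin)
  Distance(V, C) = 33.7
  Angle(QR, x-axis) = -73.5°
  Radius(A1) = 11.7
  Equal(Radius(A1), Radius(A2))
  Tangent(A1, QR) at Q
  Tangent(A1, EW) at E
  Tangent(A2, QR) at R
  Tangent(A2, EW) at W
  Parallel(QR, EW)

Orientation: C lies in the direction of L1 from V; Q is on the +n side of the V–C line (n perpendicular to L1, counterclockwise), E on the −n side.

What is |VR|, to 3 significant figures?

35.7

The slot axis is L1's direction at -73.5°, so u = (cos -73.5°, sin -73.5°) = (0.284, -0.959) and n = (−sin -73.5°, cos -73.5°) = (0.959, 0.284). V is at the origin and C lies 33.7 along u from V, so C = 33.7·u = (9.57, -32.3). Tangency of A1 to both parallel lines with radius 11.7 puts Q and E at V ± 11.7·n: Q = (11.2, 3.32), E = (-11.2, -3.32). Equal radii place R and W the same way about C: R = C + 11.7·n = (20.8, -29.0), W = C − 11.7·n = (-1.65, -35.6). Then |VR| = |R − V| = 35.7.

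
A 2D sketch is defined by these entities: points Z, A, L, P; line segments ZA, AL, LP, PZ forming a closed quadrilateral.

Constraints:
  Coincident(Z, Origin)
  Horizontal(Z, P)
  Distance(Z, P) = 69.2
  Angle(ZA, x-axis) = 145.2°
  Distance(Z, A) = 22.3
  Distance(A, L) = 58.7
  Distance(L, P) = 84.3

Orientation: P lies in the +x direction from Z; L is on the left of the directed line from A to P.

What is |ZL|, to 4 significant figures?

63.84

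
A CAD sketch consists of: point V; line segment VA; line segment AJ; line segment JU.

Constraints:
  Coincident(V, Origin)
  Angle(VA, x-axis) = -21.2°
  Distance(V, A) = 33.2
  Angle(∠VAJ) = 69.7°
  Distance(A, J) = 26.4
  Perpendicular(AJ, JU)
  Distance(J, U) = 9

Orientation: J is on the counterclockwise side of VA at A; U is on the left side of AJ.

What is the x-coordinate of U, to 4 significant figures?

22.37

V is at the origin; VA runs at -21.2° with length 33.2, so A = 33.2·(cos -21.2°, sin -21.2°) = (30.95, -12.01). ∠VAJ = 69.7°, so AJ runs at -21.2° + (180° − 69.7°) = 89.10° from the x-axis; with |AJ| = 26.4, J = A + 26.4·(cos 89.10°, sin 89.10°) = (31.37, 14.39). AJ is perpendicular to JU; with |JU| = 9.0 on the left of AJ, U = J + 9.0·(-0.9999, 0.01571) = (22.37, 14.53). So U.x = 22.37.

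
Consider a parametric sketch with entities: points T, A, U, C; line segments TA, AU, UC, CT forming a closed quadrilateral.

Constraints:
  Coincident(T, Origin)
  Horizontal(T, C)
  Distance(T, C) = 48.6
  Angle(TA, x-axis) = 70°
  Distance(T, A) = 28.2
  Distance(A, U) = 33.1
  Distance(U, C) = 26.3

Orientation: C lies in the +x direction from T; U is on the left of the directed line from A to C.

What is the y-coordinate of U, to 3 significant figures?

25.6

Checks: |AU| = 33.10 ✓; |UC| = 26.30 ✓.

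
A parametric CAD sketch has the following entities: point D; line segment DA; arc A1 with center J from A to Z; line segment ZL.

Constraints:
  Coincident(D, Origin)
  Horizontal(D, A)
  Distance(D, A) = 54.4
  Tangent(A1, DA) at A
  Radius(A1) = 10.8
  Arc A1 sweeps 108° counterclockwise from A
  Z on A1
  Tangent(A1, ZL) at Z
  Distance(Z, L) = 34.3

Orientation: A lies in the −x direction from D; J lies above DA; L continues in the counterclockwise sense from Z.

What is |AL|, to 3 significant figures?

46.8

D is at the origin; D and A share the same y with |DA| = 54.4 and A on the −x side, so A = (-54.4, 0.00). A1 meets DA tangentially, so JA is at right angles to DA, so J = A + (0, 10.8) = (-54.4, 10.8). On A1, A sits at bearing -90° from J; a 108° counterclockwise sweep puts Z at bearing 18°, so Z = J + 10.8·(cos 18°, sin 18°) = (-44.1, 14.1). Tangency of A1 to ZL means the radius JZ is perpendicular to ZL, so ZL runs along (−sin 18°, cos 18°); with |ZL| = 34.3, L = (-54.7, 46.8). Then |AL| = |L − A| = 46.8.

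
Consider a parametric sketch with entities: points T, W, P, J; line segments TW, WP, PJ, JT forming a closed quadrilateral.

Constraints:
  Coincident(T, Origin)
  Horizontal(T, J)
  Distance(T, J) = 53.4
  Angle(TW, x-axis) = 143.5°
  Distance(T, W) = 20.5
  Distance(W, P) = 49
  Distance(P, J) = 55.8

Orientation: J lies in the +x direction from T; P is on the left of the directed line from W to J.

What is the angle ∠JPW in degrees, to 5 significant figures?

84.934°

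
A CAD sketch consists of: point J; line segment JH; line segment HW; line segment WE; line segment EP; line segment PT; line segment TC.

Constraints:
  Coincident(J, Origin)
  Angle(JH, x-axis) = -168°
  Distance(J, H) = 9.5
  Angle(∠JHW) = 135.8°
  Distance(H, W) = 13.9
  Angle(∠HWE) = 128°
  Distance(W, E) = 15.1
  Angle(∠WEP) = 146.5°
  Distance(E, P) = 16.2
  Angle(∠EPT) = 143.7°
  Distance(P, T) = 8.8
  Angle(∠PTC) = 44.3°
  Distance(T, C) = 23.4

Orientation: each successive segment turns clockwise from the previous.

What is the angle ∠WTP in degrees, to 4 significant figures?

41.28°

J is at the origin; JH runs at -168.0° with length 9.5, so H = (-9.292, -1.975). ∠JHW = 135.8° gives HW at 147.8° from the x-axis; with |HW| = 13.9, W = (-21.05, 5.432). ∠HWE = 128.0° gives WE at 95.80° from the x-axis; with |WE| = 15.1, E = (-22.58, 20.45). ∠WEP = 146.5° gives EP at 62.30° from the x-axis; with |EP| = 16.2, P = (-15.05, 34.80). ∠EPT = 143.7° gives PT at 26.00° from the x-axis; with |PT| = 8.8, T = (-7.141, 38.66). Then cos ∠WTP = TW·TP / (|TW||TP|), giving 41.28°.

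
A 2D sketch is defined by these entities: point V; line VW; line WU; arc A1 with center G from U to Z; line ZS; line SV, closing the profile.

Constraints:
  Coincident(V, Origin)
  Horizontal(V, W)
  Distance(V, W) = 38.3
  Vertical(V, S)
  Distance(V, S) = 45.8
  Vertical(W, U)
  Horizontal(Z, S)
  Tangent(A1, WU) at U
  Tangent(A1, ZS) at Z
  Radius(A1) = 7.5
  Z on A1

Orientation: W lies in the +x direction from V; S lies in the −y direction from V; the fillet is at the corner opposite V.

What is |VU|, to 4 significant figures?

54.16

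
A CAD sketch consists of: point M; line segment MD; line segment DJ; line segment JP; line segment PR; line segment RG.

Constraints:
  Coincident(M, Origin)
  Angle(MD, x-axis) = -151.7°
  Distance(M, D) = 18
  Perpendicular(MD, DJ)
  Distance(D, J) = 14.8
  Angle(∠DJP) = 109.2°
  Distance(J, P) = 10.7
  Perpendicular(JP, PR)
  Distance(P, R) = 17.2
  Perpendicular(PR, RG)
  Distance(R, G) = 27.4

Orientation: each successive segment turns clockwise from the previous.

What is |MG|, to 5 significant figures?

28.957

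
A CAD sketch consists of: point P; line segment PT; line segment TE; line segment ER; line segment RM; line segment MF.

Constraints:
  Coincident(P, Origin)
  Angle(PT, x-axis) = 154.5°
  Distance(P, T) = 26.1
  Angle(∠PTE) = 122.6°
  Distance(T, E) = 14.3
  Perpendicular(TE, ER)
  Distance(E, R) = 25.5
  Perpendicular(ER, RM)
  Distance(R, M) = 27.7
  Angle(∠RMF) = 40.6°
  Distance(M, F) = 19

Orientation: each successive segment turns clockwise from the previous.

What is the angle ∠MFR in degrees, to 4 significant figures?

96.43°

P is at the origin; PT runs at 154.5° with length 26.1, so T = (-23.56, 11.24). ∠PTE = 122.6° gives TE at 97.10° from the x-axis; with |TE| = 14.3, E = (-25.32, 25.43). The perpendicularity gives ER at right angles to TE, so ER runs at 7.100°; with |ER| = 25.5, R = (-0.02051, 28.58). ER ⟂ RM, so RM runs at -82.90°; with |RM| = 27.7, M = (3.403, 1.091). ∠RMF = 40.6° gives MF at 137.7° from the x-axis; with |MF| = 19.0, F = (-10.65, 13.88). Then cos ∠MFR = FM·FR / (|FM||FR|), giving 96.43°.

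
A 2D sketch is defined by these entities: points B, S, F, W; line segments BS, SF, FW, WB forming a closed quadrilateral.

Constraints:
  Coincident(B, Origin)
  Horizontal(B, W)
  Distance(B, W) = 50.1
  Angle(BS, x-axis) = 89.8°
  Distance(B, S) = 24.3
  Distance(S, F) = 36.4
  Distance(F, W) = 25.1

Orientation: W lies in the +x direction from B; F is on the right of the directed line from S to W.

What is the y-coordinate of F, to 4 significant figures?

-2.150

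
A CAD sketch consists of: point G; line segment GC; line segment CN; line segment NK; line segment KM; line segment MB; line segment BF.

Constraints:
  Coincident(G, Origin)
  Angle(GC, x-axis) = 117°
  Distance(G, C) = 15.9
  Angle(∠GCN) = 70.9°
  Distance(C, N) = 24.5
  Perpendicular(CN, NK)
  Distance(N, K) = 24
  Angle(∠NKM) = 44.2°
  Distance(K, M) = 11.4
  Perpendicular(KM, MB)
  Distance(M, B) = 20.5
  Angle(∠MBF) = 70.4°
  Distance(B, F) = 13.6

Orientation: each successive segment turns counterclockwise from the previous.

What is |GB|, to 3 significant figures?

29.3

G is at the origin; GC runs at 117.0° with length 15.9, so C = (-7.22, 14.2). ∠GCN = 70.9° gives CN at -134° from the x-axis; with |CN| = 24.5, N = (-24.2, -3.49). CN is perpendicular to NK, so NK runs at -43.9°; with |NK| = 24.0, K = (-6.91, -20.1). ∠NKM = 44.2° gives KM at 91.9° from the x-axis; with |KM| = 11.4, M = (-7.29, -8.73). KM ⟂ MB, so MB runs at -178°; with |MB| = 20.5, B = (-27.8, -9.41). Then |GB| = |B − G| = 29.3.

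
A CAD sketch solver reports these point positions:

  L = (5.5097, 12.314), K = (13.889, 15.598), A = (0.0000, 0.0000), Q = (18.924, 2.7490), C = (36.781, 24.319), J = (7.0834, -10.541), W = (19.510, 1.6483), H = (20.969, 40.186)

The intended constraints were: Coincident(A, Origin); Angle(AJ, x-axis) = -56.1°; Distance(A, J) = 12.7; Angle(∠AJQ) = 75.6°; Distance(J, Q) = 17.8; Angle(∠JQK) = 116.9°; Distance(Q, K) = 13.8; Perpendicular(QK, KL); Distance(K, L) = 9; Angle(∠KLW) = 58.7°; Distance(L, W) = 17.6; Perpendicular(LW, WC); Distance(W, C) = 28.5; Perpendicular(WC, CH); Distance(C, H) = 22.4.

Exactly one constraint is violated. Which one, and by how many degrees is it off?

Perpendicular(WC, CH) — off by 7.80°.

A = (0.00, 0.00) ✓; AJ at -56.10° ✓; |AJ| = 12.70 ✓; ∠AJQ = 75.60° ✓; |JQ| = 17.80 ✓; ∠JQK = 116.9° ✓; |QK| = 13.80 ✓; ∠(QK, KL) = 90.00° ✓; |KL| = 9.000 ✓; ∠KLW = 58.70° ✓; |LW| = 17.60 ✓; ∠(LW, WC) = 90.00° ✓; |WC| = 28.50 ✓; ∠(WC, CH) = 82.20° ✗; |CH| = 22.40 ✓.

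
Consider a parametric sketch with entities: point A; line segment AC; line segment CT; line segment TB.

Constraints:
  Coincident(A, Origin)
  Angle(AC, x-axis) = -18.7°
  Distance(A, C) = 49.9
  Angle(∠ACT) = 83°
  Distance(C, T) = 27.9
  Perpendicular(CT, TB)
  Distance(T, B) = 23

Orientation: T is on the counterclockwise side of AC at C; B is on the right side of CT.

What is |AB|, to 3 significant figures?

75.7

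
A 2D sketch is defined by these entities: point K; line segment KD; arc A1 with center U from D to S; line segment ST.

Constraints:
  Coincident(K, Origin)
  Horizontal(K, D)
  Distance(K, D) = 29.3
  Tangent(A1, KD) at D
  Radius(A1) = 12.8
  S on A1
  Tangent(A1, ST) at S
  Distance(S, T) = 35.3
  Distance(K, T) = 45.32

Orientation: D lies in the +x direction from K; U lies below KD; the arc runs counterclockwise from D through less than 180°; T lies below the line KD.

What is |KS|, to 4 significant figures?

19.55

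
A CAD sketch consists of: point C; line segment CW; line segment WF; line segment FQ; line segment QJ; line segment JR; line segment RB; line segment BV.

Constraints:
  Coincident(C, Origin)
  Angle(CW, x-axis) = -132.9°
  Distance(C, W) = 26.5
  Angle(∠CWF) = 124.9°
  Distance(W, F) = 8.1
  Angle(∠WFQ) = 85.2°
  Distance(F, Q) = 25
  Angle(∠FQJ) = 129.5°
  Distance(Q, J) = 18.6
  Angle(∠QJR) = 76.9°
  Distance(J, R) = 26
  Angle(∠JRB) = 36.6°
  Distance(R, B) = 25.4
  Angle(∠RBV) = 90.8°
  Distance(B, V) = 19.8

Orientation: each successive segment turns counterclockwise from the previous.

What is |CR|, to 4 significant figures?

11.04

C is at the origin; CW runs at -132.9° with length 26.5, so W = (-18.04, -19.41). ∠CWF = 124.9° gives WF at -77.80° from the x-axis; with |WF| = 8.1, F = (-16.33, -27.33). ∠WFQ = 85.2° gives FQ at 17.00° from the x-axis; with |FQ| = 25.0, Q = (7.580, -20.02). ∠FQJ = 129.5° gives QJ at 67.50° from the x-axis; with |QJ| = 18.6, J = (14.70, -2.836). ∠QJR = 76.9° gives JR at 170.6° from the x-axis; with |JR| = 26.0, R = (-10.95, 1.410). Then |CR| = |R − C| = 11.04.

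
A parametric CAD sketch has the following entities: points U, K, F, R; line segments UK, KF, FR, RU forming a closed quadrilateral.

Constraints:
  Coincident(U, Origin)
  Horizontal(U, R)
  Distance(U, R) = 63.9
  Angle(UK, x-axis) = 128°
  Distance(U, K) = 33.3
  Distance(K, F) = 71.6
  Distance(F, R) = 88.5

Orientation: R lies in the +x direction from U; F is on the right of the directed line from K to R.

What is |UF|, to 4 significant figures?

46.57

U is at the origin; U and R share the same y with |UR| = 63.9 and R in +x, so R = (63.9, 0). UK runs at 128.0° with |UK| = 33.3, so K = (-20.50, 26.24). F is determined by |KF| = 71.6 and |FR| = 88.5 together: it lies at the intersection of circle(K, 71.6) and circle(R, 88.5). With |KR| = 88.39, the foot of the radical line on KR is 28.89 from K and the perpendicular offset is √(71.6² − 28.89²) = 65.51. Taking the right-of-KR solution: F = (-12.37, -44.90).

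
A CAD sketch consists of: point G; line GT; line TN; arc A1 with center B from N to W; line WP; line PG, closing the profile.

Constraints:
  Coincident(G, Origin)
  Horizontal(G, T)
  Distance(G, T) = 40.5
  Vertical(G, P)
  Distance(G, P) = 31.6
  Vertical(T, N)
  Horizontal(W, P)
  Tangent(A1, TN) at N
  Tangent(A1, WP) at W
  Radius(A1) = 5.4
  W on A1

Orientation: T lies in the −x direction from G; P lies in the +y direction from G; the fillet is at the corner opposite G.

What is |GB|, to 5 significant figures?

43.800

G is at the origin; GT is horizontal with |GT| = 40.5 and T on the −x side, so T = (-40.500, 0.0000). GP is vertical with |GP| = 31.6 and P on the +y side, so P = (0.0000, 31.600). The virtual corner opposite G is at (-40.500, 31.600). The tangent condition forces BN to be normal to TN and since A1 is tangent to WP there, BW ⟂ WP, with radius 5.4, so the center B sits 5.4 in from both sides at B = (-35.100, 26.200). Then |GB| = |B − G| = 43.800.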